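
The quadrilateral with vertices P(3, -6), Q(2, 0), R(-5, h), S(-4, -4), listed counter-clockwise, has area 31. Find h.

-1

The doubled signed area Σ (x_i y_{i+1} − x_{i+1} y_i) is linear in h.
With h=0 it equals 68; the coefficient of h is 6 (from the two edges through R).
So 6·h + 68 = 2·31 = 62 ⇒ h = -1.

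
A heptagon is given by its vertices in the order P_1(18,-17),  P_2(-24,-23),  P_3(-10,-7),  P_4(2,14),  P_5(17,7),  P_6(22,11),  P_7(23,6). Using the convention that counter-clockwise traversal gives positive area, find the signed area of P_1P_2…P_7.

Apply the shoelace (surveyor's) formula: 2A = Σ (x_i·y_{i+1} − x_{i+1}·y_i), indices taken mod 7.
Σ = (-822) + (-62) + (-126) + (-224) + (33) + (-121) + (-499) = -1821
Signed area = Σ/2 = -910.5 (negative ⇒ clockwise traversal).

-910.5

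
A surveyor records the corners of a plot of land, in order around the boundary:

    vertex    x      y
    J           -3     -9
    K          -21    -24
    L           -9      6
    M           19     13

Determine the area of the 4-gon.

411

Apply Gauss's area formula: 2A = Σ (x_i·y_{i+1} − x_{i+1}·y_i), indices taken mod 4.
Σ = (-117) + (-342) + (-231) + (-132) = -822
Area = |Σ|/2 = 411.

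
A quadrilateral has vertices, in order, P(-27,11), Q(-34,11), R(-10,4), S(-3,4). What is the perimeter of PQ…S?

|PQ| = √((-7)² + (0)²) = √49 = 7
|QR| = √((24)² + (-7)²) = √625 = 25
|RS| = √((7)² + (0)²) = √49 = 7
|SP| = √((-24)² + (7)²) = √625 = 25
Perimeter = 7 + 25 + 7 + 25 = 64.

64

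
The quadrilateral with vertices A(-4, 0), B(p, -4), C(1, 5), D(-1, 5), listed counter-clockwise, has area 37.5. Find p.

5

Write out the shoelace sum; only the two edges meeting at B involve p:
2·Area = [((-4)·(-4) − p·0) + (p·5 − 1·(-4))] + 30
       = 5·p + 50 = 75
⇒ p = 5.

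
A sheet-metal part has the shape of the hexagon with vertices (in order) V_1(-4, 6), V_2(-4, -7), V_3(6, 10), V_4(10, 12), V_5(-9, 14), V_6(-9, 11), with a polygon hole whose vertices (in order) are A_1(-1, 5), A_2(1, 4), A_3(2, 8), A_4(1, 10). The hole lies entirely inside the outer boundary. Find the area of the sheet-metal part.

Outer boundary:
Σ = (52) + (2) + (-28) + (248) + (27) + (-10) = 291
Area = |Σ|/2 = 145.5.
Hole:
Apply the shoelace formula: 2A = Σ (x_i·y_{i+1} − x_{i+1}·y_i), indices taken mod 4.
Σ = (-9) + (0) + (12) + (15) = 18
Area = |Σ|/2 = 9.
Net area = 145.5 − 9 = 136.5.

136.5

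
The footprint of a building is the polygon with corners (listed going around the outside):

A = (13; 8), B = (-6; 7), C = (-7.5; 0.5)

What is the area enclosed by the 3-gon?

Apply the shoelace formula: 2A = Σ (x_i·y_{i+1} − x_{i+1}·y_i), indices taken mod 3.
A→B: (13)(7) − (-6)(8) = 139
B→C: (-6)(0.5) − (-7.5)(7) = 49.5
C→A: (-7.5)(8) − (13)(0.5) = -66.5
Σ = 122
Area = |Σ|/2 = 61.

61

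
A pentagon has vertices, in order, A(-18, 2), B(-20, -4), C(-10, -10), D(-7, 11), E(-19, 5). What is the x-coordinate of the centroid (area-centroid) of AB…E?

Apply the shoelace formula. First the cross-terms c_i = x_i·y_{i+1} − x_{i+1}·y_i:
  112, 160, -180, 174, 52  ⇒  2A = 318, A = 159.
Then Σ (x_i + x_{i+1})·c_i = -12444, so x̄ = -12444 / (6·159) = -2074/159.

-2074/159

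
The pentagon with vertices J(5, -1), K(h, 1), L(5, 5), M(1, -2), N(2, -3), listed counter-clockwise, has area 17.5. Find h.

The doubled signed area Σ (x_i y_{i+1} − x_{i+1} y_i) is linear in h.
With h=0 it equals -1; the coefficient of h is 6 (from the two edges through K).
So 6·h + -1 = 2·17.5 = 35 ⇒ h = 6.

6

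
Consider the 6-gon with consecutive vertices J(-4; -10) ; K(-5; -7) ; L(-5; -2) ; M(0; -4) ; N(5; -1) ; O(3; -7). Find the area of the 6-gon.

48.5

Apply the shoelace (surveyor's) formula: 2A = Σ (x_i·y_{i+1} − x_{i+1}·y_i), indices taken mod 6.
Σ = (-22) + (-25) + (20) + (20) + (-32) + (-58) = -97
Area = |Σ|/2 = 48.5.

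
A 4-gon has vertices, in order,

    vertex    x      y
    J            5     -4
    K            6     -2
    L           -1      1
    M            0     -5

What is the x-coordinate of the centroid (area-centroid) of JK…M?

Apply Gauss's area formula. First the cross-terms c_i = x_i·y_{i+1} − x_{i+1}·y_i:
  14, 4, 5, 25  ⇒  2A = 48, A = 24.
Then Σ (x_i + x_{i+1})·c_i = 294, so x̄ = 294 / (6·24) = 49/24.

49/24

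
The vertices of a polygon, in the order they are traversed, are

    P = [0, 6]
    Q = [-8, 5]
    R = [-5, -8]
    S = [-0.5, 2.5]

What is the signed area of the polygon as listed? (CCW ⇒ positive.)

Apply the shoelace (surveyor's) formula: 2A = Σ (x_i·y_{i+1} − x_{i+1}·y_i), indices taken mod 4.
Σ = (48) + (89) + (-16.5) + (-3) = 117.5
Signed area = Σ/2 = 58.75 (positive ⇒ counter-clockwise traversal).

58.75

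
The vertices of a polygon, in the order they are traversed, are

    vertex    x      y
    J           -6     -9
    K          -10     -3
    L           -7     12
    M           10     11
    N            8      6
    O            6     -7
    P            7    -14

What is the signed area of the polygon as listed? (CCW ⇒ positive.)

-356

Apply the shoelace (surveyor's) formula: 2A = Σ (x_i·y_{i+1} − x_{i+1}·y_i), indices taken mod 7.
Σ = (-72) + (-141) + (-197) + (-28) + (-92) + (-35) + (-147) = -712
Signed area = Σ/2 = -356 (negative ⇒ clockwise traversal).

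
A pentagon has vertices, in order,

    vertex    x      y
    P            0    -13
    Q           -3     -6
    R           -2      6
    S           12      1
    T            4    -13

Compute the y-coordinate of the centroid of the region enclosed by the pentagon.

-233/71

Apply the shoelace formula. First the cross-terms c_i = x_i·y_{i+1} − x_{i+1}·y_i:
  -39, -30, -74, -160, -52  ⇒  2A = -355, A = -177.5.
Then Σ (y_i + y_{i+1})·c_i = 3495, so ȳ = 3495 / (6·(-177.5)) = -233/71.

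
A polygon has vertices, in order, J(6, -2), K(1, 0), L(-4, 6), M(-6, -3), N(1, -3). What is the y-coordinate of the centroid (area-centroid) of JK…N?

-10/93

Apply the shoelace formula. First the cross-terms c_i = x_i·y_{i+1} − x_{i+1}·y_i:
  2, 6, 48, 21, 16  ⇒  2A = 93, A = 46.5.
Then Σ (y_i + y_{i+1})·c_i = -30, so ȳ = -30 / (6·46.5) = -10/93.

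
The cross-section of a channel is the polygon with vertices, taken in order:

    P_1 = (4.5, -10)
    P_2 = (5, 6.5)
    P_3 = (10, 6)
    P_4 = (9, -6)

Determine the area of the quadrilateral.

66.375

P_1→P_2: (4.5)(6.5) − (5)(-10) = 79.25
P_2→P_3: (5)(6) − (10)(6.5) = -35
P_3→P_4: (10)(-6) − (9)(6) = -114
P_4→P_1: (9)(-10) − (4.5)(-6) = -63
Σ = -132.75
Area = |Σ|/2 = 66.375.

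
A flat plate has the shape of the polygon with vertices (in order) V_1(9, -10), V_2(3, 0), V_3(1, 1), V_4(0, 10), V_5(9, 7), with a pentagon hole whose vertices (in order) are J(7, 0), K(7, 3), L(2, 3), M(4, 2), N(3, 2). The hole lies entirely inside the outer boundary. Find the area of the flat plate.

Outer boundary:
Cross-terms: 30, 3, 10, -90, -153  ⇒  Σ = -200
Area = |Σ|/2 = 100.
Hole:
Cross-terms: 21, 15, -8, 2, -14  ⇒  Σ = 16
Area = |Σ|/2 = 8.
Net area = 100 − 8 = 92.

92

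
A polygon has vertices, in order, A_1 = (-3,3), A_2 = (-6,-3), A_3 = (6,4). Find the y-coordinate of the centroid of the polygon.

4/3

Apply the shoelace formula. First the cross-terms c_i = x_i·y_{i+1} − x_{i+1}·y_i:
  27, -6, 30  ⇒  2A = 51, A = 25.5.
Then Σ (y_i + y_{i+1})·c_i = 204, so ȳ = 204 / (6·25.5) = 4/3.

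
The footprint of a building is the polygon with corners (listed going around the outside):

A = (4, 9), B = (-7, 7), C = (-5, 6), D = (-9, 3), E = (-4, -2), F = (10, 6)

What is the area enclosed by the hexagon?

Apply the surveyor's formula: 2A = Σ (x_i·y_{i+1} − x_{i+1}·y_i), indices taken mod 6.
Σ = (91) + (-7) + (39) + (30) + (-4) + (66) = 215
Area = |Σ|/2 = 107.5.

107.5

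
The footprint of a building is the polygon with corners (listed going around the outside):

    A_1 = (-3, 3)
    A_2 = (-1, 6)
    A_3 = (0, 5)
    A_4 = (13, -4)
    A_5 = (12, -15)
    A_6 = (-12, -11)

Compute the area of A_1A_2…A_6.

306.5

A_1→A_2: (-3)(6) − (-1)(3) = -15
A_2→A_3: (-1)(5) − (0)(6) = -5
A_3→A_4: (0)(-4) − (13)(5) = -65
A_4→A_5: (13)(-15) − (12)(-4) = -147
A_5→A_6: (12)(-11) − (-12)(-15) = -312
A_6→A_1: (-12)(3) − (-3)(-11) = -69
Σ = -613
Area = |Σ|/2 = 306.5.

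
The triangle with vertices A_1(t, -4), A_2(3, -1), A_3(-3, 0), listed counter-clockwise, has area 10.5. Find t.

The doubled signed area Σ (x_i y_{i+1} − x_{i+1} y_i) is linear in t.
With t=0 it equals 21; the coefficient of t is -1 (from the two edges through A_1).
So -1·t + 21 = 2·10.5 = 21 ⇒ t = 0.

0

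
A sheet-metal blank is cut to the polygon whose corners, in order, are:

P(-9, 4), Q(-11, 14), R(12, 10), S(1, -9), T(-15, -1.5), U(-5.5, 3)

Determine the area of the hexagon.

Apply the shoelace formula: 2A = Σ (x_i·y_{i+1} − x_{i+1}·y_i), indices taken mod 6.
Σ = (-82) + (-278) + (-118) + (-136.5) + (-53.25) + (5) = -662.75
Area = |Σ|/2 = 331.375.

331.375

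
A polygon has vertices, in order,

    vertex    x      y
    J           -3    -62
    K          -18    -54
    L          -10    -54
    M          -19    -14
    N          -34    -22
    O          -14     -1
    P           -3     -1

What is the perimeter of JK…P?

184

|JK| = √((-15)² + (8)²) = √289 = 17
|KL| = √((8)² + (0)²) = √64 = 8
|LM| = √((-9)² + (40)²) = √1681 = 41
|MN| = √((-15)² + (-8)²) = √289 = 17
|NO| = √((20)² + (21)²) = √841 = 29
|OP| = √((11)² + (0)²) = √121 = 11
|PJ| = √((0)² + (-61)²) = √3721 = 61
Perimeter = 17 + 8 + 41 + 17 + 29 + 11 + 61 = 184.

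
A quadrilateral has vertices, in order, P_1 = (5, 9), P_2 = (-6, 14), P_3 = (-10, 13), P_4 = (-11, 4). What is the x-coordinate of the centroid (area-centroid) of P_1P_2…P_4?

-171/34

Apply the shoelace (surveyor's) formula. First the cross-terms c_i = x_i·y_{i+1} − x_{i+1}·y_i:
  124, 62, 103, -119  ⇒  2A = 170, A = 85.
Then Σ (x_i + x_{i+1})·c_i = -2565, so x̄ = -2565 / (6·85) = -171/34.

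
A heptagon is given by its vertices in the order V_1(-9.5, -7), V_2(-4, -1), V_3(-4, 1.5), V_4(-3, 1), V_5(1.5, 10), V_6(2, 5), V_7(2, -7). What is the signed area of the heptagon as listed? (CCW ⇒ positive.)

V_1→V_2: (-9.5)(-1) − (-4)(-7) = -18.5
V_2→V_3: (-4)(1.5) − (-4)(-1) = -10
V_3→V_4: (-4)(1) − (-3)(1.5) = 0.5
V_4→V_5: (-3)(10) − (1.5)(1) = -31.5
V_5→V_6: (1.5)(5) − (2)(10) = -12.5
V_6→V_7: (2)(-7) − (2)(5) = -24
V_7→V_1: (2)(-7) − (-9.5)(-7) = -80.5
Σ = -176.5
Signed area = Σ/2 = -88.25 (negative ⇒ clockwise traversal).

-88.25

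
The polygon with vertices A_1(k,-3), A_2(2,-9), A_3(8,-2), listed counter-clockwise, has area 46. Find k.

-6

The doubled signed area Σ (x_i y_{i+1} − x_{i+1} y_i) is linear in k.
With k=0 it equals 50; the coefficient of k is -7 (from the two edges through A_1).
So -7·k + 50 = 2·46 = 92 ⇒ k = -6.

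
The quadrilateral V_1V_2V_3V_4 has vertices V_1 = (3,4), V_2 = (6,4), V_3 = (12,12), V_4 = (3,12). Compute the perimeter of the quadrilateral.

30

|V_1V_2| = √((3)² + (0)²) = √9 = 3
|V_2V_3| = √((6)² + (8)²) = √100 = 10
|V_3V_4| = √((-9)² + (0)²) = √81 = 9
|V_4V_1| = √((0)² + (-8)²) = √64 = 8
Perimeter = 3 + 10 + 9 + 8 = 30.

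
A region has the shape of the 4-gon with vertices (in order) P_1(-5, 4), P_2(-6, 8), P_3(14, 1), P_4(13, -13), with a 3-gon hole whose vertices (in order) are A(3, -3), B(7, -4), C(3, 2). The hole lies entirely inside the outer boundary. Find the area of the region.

161

Outer boundary:
Apply the shoelace (surveyor's) formula: 2A = Σ (x_i·y_{i+1} − x_{i+1}·y_i), indices taken mod 4.
Σ = (-16) + (-118) + (-195) + (-13) = -342
Area = |Σ|/2 = 171.
Hole:
Σ = (9) + (26) + (-15) = 20
Area = |Σ|/2 = 10.
Net area = 171 − 10 = 161.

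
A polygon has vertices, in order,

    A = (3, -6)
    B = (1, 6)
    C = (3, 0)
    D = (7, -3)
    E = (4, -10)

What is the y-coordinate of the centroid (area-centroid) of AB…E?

-577/165

Apply Gauss's area formula. First the cross-terms c_i = x_i·y_{i+1} − x_{i+1}·y_i:
  24, -18, -9, -58, 6  ⇒  2A = -55, A = -27.5.
Then Σ (y_i + y_{i+1})·c_i = 577, so ȳ = 577 / (6·(-27.5)) = -577/165.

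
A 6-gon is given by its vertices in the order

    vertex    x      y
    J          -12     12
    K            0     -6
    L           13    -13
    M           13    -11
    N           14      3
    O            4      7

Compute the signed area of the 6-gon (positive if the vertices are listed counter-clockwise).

293.5

Cross-terms: 72, 78, 26, 193, 86, 132  ⇒  Σ = 587
Signed area = Σ/2 = 293.5 (positive ⇒ counter-clockwise traversal).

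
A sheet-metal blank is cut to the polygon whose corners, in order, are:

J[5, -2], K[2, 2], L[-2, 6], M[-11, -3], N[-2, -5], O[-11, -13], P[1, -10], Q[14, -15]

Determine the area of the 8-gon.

Apply the surveyor's formula: 2A = Σ (x_i·y_{i+1} − x_{i+1}·y_i), indices taken mod 8.
Σ = (14) + (16) + (72) + (49) + (-29) + (123) + (125) + (47) = 417
Area = |Σ|/2 = 208.5.

208.5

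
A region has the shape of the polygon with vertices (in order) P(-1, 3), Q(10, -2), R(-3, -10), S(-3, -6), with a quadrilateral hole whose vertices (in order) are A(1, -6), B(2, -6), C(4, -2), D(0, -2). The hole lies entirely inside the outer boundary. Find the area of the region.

Outer boundary:
Apply the shoelace formula: 2A = Σ (x_i·y_{i+1} − x_{i+1}·y_i), indices taken mod 4.
Σ = (-28) + (-106) + (-12) + (-15) = -161
Area = |Σ|/2 = 80.5.
Hole:
Apply the shoelace formula: 2A = Σ (x_i·y_{i+1} − x_{i+1}·y_i), indices taken mod 4.
Σ = (6) + (20) + (-8) + (2) = 20
Area = |Σ|/2 = 10.
Net area = 80.5 − 10 = 70.5.

70.5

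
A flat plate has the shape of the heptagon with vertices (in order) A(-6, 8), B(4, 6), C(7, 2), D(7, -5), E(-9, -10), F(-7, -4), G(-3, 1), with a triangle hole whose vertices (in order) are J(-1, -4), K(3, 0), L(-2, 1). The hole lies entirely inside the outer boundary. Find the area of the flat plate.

Outer boundary:
A→B: (-6)(6) − (4)(8) = -68
B→C: (4)(2) − (7)(6) = -34
C→D: (7)(-5) − (7)(2) = -49
D→E: (7)(-10) − (-9)(-5) = -115
E→F: (-9)(-4) − (-7)(-10) = -34
F→G: (-7)(1) − (-3)(-4) = -19
G→A: (-3)(8) − (-6)(1) = -18
Σ = -337
Area = |Σ|/2 = 168.5.
Hole:
Apply the shoelace (surveyor's) formula: 2A = Σ (x_i·y_{i+1} − x_{i+1}·y_i), indices taken mod 3.
Cross-terms: 12, 3, 9  ⇒  Σ = 24
Area = |Σ|/2 = 12.
Net area = 168.5 − 12 = 156.5.

156.5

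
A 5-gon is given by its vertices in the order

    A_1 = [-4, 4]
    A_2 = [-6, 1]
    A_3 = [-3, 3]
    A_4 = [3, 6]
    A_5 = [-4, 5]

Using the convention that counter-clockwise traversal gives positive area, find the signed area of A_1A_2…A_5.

Apply the shoelace formula: 2A = Σ (x_i·y_{i+1} − x_{i+1}·y_i), indices taken mod 5.
A_1→A_2: (-4)(1) − (-6)(4) = 20
A_2→A_3: (-6)(3) − (-3)(1) = -15
A_3→A_4: (-3)(6) − (3)(3) = -27
A_4→A_5: (3)(5) − (-4)(6) = 39
A_5→A_1: (-4)(4) − (-4)(5) = 4
Σ = 21
Signed area = Σ/2 = 10.5 (positive ⇒ counter-clockwise traversal).

10.5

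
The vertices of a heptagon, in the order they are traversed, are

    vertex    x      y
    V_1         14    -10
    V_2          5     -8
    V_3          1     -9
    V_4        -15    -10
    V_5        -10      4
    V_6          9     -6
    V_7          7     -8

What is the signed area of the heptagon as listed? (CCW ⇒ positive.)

-184

Apply Gauss's area formula: 2A = Σ (x_i·y_{i+1} − x_{i+1}·y_i), indices taken mod 7.
Cross-terms: -62, -37, -145, -160, 24, -30, 42  ⇒  Σ = -368
Signed area = Σ/2 = -184 (negative ⇒ clockwise traversal).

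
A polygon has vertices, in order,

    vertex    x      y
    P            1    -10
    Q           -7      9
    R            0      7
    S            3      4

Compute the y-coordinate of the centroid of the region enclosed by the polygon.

50/33

Apply the shoelace formula. First the cross-terms c_i = x_i·y_{i+1} − x_{i+1}·y_i:
  -61, -49, -21, -34  ⇒  2A = -165, A = -82.5.
Then Σ (y_i + y_{i+1})·c_i = -750, so ȳ = -750 / (6·(-82.5)) = 50/33.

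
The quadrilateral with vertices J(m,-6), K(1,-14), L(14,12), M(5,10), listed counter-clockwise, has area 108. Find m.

Write out the shoelace sum; only the two edges meeting at J involve m:
2·Area = [(5·(-6) − m·10) + (m·(-14) − 1·(-6))] + 288
       = -24·m + 264 = 216
⇒ m = 2.

2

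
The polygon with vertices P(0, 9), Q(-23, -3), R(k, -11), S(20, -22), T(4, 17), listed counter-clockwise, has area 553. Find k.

Write out the shoelace sum; only the two edges meeting at R involve k:
2·Area = [((-23)·(-11) − k·(-3)) + (k·(-22) − 20·(-11))] + 671
       = -19·k + 1144 = 1106
⇒ k = 2.

2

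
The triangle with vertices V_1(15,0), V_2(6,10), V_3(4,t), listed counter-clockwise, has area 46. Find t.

The doubled signed area Σ (x_i y_{i+1} − x_{i+1} y_i) is linear in t.
With t=0 it equals 110; the coefficient of t is -9 (from the two edges through V_3).
So -9·t + 110 = 2·46 = 92 ⇒ t = 2.

2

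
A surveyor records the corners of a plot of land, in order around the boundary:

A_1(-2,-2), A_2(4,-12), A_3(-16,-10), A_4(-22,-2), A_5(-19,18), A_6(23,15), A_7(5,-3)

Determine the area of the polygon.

840.5

Apply the shoelace (surveyor's) formula: 2A = Σ (x_i·y_{i+1} − x_{i+1}·y_i), indices taken mod 7.
A_1→A_2: (-2)(-12) − (4)(-2) = 32
A_2→A_3: (4)(-10) − (-16)(-12) = -232
A_3→A_4: (-16)(-2) − (-22)(-10) = -188
A_4→A_5: (-22)(18) − (-19)(-2) = -434
A_5→A_6: (-19)(15) − (23)(18) = -699
A_6→A_7: (23)(-3) − (5)(15) = -144
A_7→A_1: (5)(-2) − (-2)(-3) = -16
Σ = -1681
Area = |Σ|/2 = 840.5.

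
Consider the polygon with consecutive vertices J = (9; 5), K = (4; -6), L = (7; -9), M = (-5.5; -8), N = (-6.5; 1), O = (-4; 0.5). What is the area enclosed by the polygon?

Apply the surveyor's formula: 2A = Σ (x_i·y_{i+1} − x_{i+1}·y_i), indices taken mod 6.
Cross-terms: -74, 6, -105.5, -57.5, 0.75, -24.5  ⇒  Σ = -254.75
Area = |Σ|/2 = 127.375.

127.375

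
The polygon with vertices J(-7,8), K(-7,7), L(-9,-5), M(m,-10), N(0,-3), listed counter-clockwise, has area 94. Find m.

The doubled signed area Σ (x_i y_{i+1} − x_{i+1} y_i) is linear in m.
With m=0 it equals 174; the coefficient of m is 2 (from the two edges through M).
So 2·m + 174 = 2·94 = 188 ⇒ m = 7.

7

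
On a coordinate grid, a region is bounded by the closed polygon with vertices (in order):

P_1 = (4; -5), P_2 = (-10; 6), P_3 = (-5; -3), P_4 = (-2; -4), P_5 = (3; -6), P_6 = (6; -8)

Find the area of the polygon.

Apply the shoelace formula: 2A = Σ (x_i·y_{i+1} − x_{i+1}·y_i), indices taken mod 6.
Σ = (-26) + (60) + (14) + (24) + (12) + (2) = 86
Area = |Σ|/2 = 43.

43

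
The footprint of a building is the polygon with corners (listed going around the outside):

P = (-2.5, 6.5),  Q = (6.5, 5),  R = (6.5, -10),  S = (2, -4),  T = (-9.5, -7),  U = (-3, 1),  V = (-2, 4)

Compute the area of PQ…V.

P→Q: (-2.5)(5) − (6.5)(6.5) = -54.75
Q→R: (6.5)(-10) − (6.5)(5) = -97.5
R→S: (6.5)(-4) − (2)(-10) = -6
S→T: (2)(-7) − (-9.5)(-4) = -52
T→U: (-9.5)(1) − (-3)(-7) = -30.5
U→V: (-3)(4) − (-2)(1) = -10
V→P: (-2)(6.5) − (-2.5)(4) = -3
Σ = -253.75
Area = |Σ|/2 = 126.875.

126.875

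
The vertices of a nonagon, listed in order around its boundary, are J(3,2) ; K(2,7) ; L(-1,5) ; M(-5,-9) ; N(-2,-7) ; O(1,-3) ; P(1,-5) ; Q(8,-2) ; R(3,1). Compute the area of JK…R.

J→K: (3)(7) − (2)(2) = 17
K→L: (2)(5) − (-1)(7) = 17
L→M: (-1)(-9) − (-5)(5) = 34
M→N: (-5)(-7) − (-2)(-9) = 17
N→O: (-2)(-3) − (1)(-7) = 13
O→P: (1)(-5) − (1)(-3) = -2
P→Q: (1)(-2) − (8)(-5) = 38
Q→R: (8)(1) − (3)(-2) = 14
R→J: (3)(2) − (3)(1) = 3
Σ = 151
Area = |Σ|/2 = 75.5.

75.5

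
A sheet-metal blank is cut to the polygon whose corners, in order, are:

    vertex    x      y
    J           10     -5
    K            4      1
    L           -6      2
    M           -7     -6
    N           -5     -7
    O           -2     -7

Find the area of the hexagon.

107

Σ = (30) + (14) + (50) + (19) + (21) + (80) = 214
Area = |Σ|/2 = 107.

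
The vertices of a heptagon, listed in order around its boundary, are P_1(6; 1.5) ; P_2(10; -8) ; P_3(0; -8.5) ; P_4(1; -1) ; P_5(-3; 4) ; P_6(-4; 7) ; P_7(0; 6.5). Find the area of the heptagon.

104.25

Apply the shoelace formula: 2A = Σ (x_i·y_{i+1} − x_{i+1}·y_i), indices taken mod 7.
Σ = (-63) + (-85) + (8.5) + (1) + (-5) + (-26) + (-39) = -208.5
Area = |Σ|/2 = 104.25.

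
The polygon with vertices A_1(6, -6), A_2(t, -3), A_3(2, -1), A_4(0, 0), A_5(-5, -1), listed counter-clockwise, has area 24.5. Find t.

Write out the shoelace sum; only the two edges meeting at A_2 involve t:
2·Area = [(6·(-3) − t·(-6)) + (t·(-1) − 2·(-3))] + 36
       = 5·t + 24 = 49
⇒ t = 5.

5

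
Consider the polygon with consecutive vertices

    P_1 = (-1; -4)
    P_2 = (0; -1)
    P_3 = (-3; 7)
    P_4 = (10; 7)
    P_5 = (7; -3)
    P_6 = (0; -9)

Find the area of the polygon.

122

Cross-terms: 1, -3, -91, -79, -63, -9  ⇒  Σ = -244
Area = |Σ|/2 = 122.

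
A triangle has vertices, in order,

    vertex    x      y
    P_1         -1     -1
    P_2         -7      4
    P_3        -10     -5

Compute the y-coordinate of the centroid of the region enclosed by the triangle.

-2/3

Apply the shoelace formula. First the cross-terms c_i = x_i·y_{i+1} − x_{i+1}·y_i:
  -11, 75, 5  ⇒  2A = 69, A = 34.5.
Then Σ (y_i + y_{i+1})·c_i = -138, so ȳ = -138 / (6·34.5) = -2/3.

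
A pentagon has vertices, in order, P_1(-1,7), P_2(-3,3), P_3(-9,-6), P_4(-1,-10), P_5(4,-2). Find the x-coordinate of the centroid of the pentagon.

-416/215

Apply Gauss's area formula. First the cross-terms c_i = x_i·y_{i+1} − x_{i+1}·y_i:
  18, 45, 84, 42, 26  ⇒  2A = 215, A = 107.5.
Then Σ (x_i + x_{i+1})·c_i = -1248, so x̄ = -1248 / (6·107.5) = -416/215.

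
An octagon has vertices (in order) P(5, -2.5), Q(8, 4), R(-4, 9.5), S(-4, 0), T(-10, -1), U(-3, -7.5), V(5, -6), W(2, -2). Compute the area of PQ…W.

154.25

Cross-terms: 40, 92, 38, 4, 72, 55.5, 2, 5  ⇒  Σ = 308.5
Area = |Σ|/2 = 154.25.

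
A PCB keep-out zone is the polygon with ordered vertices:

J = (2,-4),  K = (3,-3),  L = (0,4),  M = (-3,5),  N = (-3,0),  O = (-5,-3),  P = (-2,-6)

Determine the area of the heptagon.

49

Apply Gauss's area formula: 2A = Σ (x_i·y_{i+1} − x_{i+1}·y_i), indices taken mod 7.
J→K: (2)(-3) − (3)(-4) = 6
K→L: (3)(4) − (0)(-3) = 12
L→M: (0)(5) − (-3)(4) = 12
M→N: (-3)(0) − (-3)(5) = 15
N→O: (-3)(-3) − (-5)(0) = 9
O→P: (-5)(-6) − (-2)(-3) = 24
P→J: (-2)(-4) − (2)(-6) = 20
Σ = 98
Area = |Σ|/2 = 49.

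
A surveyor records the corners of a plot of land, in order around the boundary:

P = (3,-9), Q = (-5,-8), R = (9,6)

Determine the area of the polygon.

63

Apply the shoelace formula: 2A = Σ (x_i·y_{i+1} − x_{i+1}·y_i), indices taken mod 3.
Σ = (-69) + (42) + (-99) = -126
Area = |Σ|/2 = 63.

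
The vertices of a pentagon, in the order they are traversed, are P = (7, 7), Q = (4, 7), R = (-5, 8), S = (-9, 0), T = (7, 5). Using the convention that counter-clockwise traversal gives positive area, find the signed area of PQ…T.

Apply the shoelace (surveyor's) formula: 2A = Σ (x_i·y_{i+1} − x_{i+1}·y_i), indices taken mod 5.
Σ = (21) + (67) + (72) + (-45) + (14) = 129
Signed area = Σ/2 = 64.5 (positive ⇒ counter-clockwise traversal).

64.5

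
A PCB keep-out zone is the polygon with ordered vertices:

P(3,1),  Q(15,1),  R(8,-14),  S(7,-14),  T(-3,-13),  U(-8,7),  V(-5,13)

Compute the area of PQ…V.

307.5

Apply Gauss's area formula: 2A = Σ (x_i·y_{i+1} − x_{i+1}·y_i), indices taken mod 7.
P→Q: (3)(1) − (15)(1) = -12
Q→R: (15)(-14) − (8)(1) = -218
R→S: (8)(-14) − (7)(-14) = -14
S→T: (7)(-13) − (-3)(-14) = -133
T→U: (-3)(7) − (-8)(-13) = -125
U→V: (-8)(13) − (-5)(7) = -69
V→P: (-5)(1) − (3)(13) = -44
Σ = -615
Area = |Σ|/2 = 307.5.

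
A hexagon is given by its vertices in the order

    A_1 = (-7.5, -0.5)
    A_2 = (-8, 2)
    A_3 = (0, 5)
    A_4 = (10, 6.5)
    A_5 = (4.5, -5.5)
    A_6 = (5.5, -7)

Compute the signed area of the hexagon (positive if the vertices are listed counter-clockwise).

-124.875

Σ = (-19) + (-40) + (-50) + (-84.25) + (-1.25) + (-55.25) = -249.75
Signed area = Σ/2 = -124.875 (negative ⇒ clockwise traversal).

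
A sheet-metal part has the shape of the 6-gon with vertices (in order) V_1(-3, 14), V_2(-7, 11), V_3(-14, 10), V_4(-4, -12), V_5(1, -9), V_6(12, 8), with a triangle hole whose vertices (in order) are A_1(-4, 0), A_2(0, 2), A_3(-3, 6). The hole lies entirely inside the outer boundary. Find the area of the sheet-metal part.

345.5

Outer boundary:
Apply the shoelace formula: 2A = Σ (x_i·y_{i+1} − x_{i+1}·y_i), indices taken mod 6.
Σ = (65) + (84) + (208) + (48) + (116) + (192) = 713
Area = |Σ|/2 = 356.5.
Hole:
Apply Gauss's area formula: 2A = Σ (x_i·y_{i+1} − x_{i+1}·y_i), indices taken mod 3.
Cross-terms: -8, 6, 24  ⇒  Σ = 22
Area = |Σ|/2 = 11.
Net area = 356.5 − 11 = 345.5.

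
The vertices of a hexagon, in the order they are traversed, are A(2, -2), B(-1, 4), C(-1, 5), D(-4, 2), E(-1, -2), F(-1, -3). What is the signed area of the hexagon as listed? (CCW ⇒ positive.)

21

Apply Gauss's area formula: 2A = Σ (x_i·y_{i+1} − x_{i+1}·y_i), indices taken mod 6.
A→B: (2)(4) − (-1)(-2) = 6
B→C: (-1)(5) − (-1)(4) = -1
C→D: (-1)(2) − (-4)(5) = 18
D→E: (-4)(-2) − (-1)(2) = 10
E→F: (-1)(-3) − (-1)(-2) = 1
F→A: (-1)(-2) − (2)(-3) = 8
Σ = 42
Signed area = Σ/2 = 21 (positive ⇒ counter-clockwise traversal).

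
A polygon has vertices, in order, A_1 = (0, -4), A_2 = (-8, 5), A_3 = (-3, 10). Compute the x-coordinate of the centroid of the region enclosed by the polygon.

Apply the shoelace formula. First the cross-terms c_i = x_i·y_{i+1} − x_{i+1}·y_i:
  -32, -65, 12  ⇒  2A = -85, A = -42.5.
Then Σ (x_i + x_{i+1})·c_i = 935, so x̄ = 935 / (6·(-42.5)) = -11/3.

-11/3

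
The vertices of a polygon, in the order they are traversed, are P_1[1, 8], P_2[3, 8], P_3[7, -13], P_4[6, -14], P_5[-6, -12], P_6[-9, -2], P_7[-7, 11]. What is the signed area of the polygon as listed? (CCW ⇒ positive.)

Σ = (-16) + (-95) + (-20) + (-156) + (-96) + (-113) + (-67) = -563
Signed area = Σ/2 = -281.5 (negative ⇒ clockwise traversal).

-281.5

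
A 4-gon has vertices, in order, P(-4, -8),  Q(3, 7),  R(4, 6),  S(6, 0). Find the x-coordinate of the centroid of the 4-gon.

Apply the shoelace formula. First the cross-terms c_i = x_i·y_{i+1} − x_{i+1}·y_i:
  -4, -10, -36, -48  ⇒  2A = -98, A = -49.
Then Σ (x_i + x_{i+1})·c_i = -522, so x̄ = -522 / (6·(-49)) = 87/49.

87/49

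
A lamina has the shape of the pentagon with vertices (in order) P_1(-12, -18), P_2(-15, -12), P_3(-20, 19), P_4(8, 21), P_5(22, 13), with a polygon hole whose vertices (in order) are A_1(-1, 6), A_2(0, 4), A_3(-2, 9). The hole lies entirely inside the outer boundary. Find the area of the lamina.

Outer boundary:
Cross-terms: -126, -525, -572, -358, -240  ⇒  Σ = -1821
Area = |Σ|/2 = 910.5.
Hole:
Apply the surveyor's formula: 2A = Σ (x_i·y_{i+1} − x_{i+1}·y_i), indices taken mod 3.
A_1→A_2: (-1)(4) − (0)(6) = -4
A_2→A_3: (0)(9) − (-2)(4) = 8
A_3→A_1: (-2)(6) − (-1)(9) = -3
Σ = 1
Area = |Σ|/2 = 0.5.
Net area = 910.5 − 0.5 = 910.

910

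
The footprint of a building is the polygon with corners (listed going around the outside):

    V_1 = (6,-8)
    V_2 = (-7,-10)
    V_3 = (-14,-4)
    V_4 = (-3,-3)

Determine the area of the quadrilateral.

78

Σ = (-116) + (-112) + (30) + (42) = -156
Area = |Σ|/2 = 78.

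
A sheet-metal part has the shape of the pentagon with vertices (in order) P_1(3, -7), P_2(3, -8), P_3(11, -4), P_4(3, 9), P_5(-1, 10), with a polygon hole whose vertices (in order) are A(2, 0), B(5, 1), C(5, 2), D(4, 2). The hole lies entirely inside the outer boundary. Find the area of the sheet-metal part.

97.5

Outer boundary:
Cross-terms: -3, 76, 111, 39, -23  ⇒  Σ = 200
Area = |Σ|/2 = 100.
Hole:
Apply the shoelace (surveyor's) formula: 2A = Σ (x_i·y_{i+1} − x_{i+1}·y_i), indices taken mod 4.
A→B: (2)(1) − (5)(0) = 2
B→C: (5)(2) − (5)(1) = 5
C→D: (5)(2) − (4)(2) = 2
D→A: (4)(0) − (2)(2) = -4
Σ = 5
Area = |Σ|/2 = 2.5.
Net area = 100 − 2.5 = 97.5.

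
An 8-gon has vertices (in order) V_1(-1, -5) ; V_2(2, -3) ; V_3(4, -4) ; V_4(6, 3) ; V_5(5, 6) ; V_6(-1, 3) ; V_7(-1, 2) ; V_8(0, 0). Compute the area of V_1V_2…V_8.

Cross-terms: 13, 4, 36, 21, 21, 1, 0, 0  ⇒  Σ = 96
Area = |Σ|/2 = 48.

48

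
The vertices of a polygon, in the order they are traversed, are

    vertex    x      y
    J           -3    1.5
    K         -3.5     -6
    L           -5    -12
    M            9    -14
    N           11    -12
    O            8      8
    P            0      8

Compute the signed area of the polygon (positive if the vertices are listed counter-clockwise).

265.625

J→K: (-3)(-6) − (-3.5)(1.5) = 23.25
K→L: (-3.5)(-12) − (-5)(-6) = 12
L→M: (-5)(-14) − (9)(-12) = 178
M→N: (9)(-12) − (11)(-14) = 46
N→O: (11)(8) − (8)(-12) = 184
O→P: (8)(8) − (0)(8) = 64
P→J: (0)(1.5) − (-3)(8) = 24
Σ = 531.25
Signed area = Σ/2 = 265.625 (positive ⇒ counter-clockwise traversal).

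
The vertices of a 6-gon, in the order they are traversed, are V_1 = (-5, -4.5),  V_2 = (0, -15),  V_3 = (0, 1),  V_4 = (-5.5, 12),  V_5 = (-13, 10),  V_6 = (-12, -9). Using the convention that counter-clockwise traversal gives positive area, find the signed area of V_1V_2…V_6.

Σ = (75) + (0) + (5.5) + (101) + (237) + (9) = 427.5
Signed area = Σ/2 = 213.75 (positive ⇒ counter-clockwise traversal).

213.75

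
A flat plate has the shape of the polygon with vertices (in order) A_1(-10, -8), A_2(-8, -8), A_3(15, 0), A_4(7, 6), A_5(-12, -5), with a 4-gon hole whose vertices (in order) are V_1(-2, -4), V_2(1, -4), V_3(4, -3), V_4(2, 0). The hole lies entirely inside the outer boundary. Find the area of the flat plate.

143

Outer boundary:
Apply the shoelace (surveyor's) formula: 2A = Σ (x_i·y_{i+1} − x_{i+1}·y_i), indices taken mod 5.
Σ = (16) + (120) + (90) + (37) + (46) = 309
Area = |Σ|/2 = 154.5.
Hole:
Apply the shoelace formula: 2A = Σ (x_i·y_{i+1} − x_{i+1}·y_i), indices taken mod 4.
Σ = (12) + (13) + (6) + (-8) = 23
Area = |Σ|/2 = 11.5.
Net area = 154.5 − 11.5 = 143.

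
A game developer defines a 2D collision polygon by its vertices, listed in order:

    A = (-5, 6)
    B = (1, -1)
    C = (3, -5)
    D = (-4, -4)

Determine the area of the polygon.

39.5

Apply the shoelace (surveyor's) formula: 2A = Σ (x_i·y_{i+1} − x_{i+1}·y_i), indices taken mod 4.
A→B: (-5)(-1) − (1)(6) = -1
B→C: (1)(-5) − (3)(-1) = -2
C→D: (3)(-4) − (-4)(-5) = -32
D→A: (-4)(6) − (-5)(-4) = -44
Σ = -79
Area = |Σ|/2 = 39.5.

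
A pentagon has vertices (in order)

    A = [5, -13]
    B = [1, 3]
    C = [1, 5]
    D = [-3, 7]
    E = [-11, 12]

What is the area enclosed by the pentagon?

88

A→B: (5)(3) − (1)(-13) = 28
B→C: (1)(5) − (1)(3) = 2
C→D: (1)(7) − (-3)(5) = 22
D→E: (-3)(12) − (-11)(7) = 41
E→A: (-11)(-13) − (5)(12) = 83
Σ = 176
Area = |Σ|/2 = 88.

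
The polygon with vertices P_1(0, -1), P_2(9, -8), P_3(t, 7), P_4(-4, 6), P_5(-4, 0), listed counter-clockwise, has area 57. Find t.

Write out the shoelace sum; only the two edges meeting at P_3 involve t:
2·Area = [(9·7 − t·(-8)) + (t·6 − (-4)·7)] + 37
       = 14·t + 128 = 114
⇒ t = -1.

-1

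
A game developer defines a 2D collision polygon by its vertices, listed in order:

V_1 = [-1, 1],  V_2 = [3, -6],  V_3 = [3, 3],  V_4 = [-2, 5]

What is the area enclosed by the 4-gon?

Σ = (3) + (27) + (21) + (3) = 54
Area = |Σ|/2 = 27.

27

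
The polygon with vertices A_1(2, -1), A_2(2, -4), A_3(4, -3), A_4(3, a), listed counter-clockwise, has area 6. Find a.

Write out the shoelace sum; only the two edges meeting at A_4 involve a:
2·Area = [(4·a − 3·(-3)) + (3·(-1) − 2·a)] + 4
       = 2·a + 10 = 12
⇒ a = 1.

1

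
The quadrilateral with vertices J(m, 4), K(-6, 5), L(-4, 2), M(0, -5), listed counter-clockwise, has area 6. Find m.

Write out the shoelace sum; only the two edges meeting at J involve m:
2·Area = [(0·4 − m·(-5)) + (m·5 − (-6)·4)] + 28
       = 10·m + 52 = 12
⇒ m = -4.

-4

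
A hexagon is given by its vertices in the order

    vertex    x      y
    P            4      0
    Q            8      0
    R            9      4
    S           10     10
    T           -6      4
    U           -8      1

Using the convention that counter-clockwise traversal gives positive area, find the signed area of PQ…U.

102

Apply the surveyor's formula: 2A = Σ (x_i·y_{i+1} − x_{i+1}·y_i), indices taken mod 6.
Cross-terms: 0, 32, 50, 100, 26, -4  ⇒  Σ = 204
Signed area = Σ/2 = 102 (positive ⇒ counter-clockwise traversal).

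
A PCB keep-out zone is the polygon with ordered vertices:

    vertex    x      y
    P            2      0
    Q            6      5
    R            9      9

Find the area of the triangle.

0.5

Σ = (10) + (9) + (-18) = 1
Area = |Σ|/2 = 0.5.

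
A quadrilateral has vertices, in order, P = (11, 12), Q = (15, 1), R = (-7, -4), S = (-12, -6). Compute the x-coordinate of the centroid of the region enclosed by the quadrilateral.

Apply the shoelace formula. First the cross-terms c_i = x_i·y_{i+1} − x_{i+1}·y_i:
  -169, -53, -6, -78  ⇒  2A = -306, A = -153.
Then Σ (x_i + x_{i+1})·c_i = -4626, so x̄ = -4626 / (6·(-153)) = 257/51.

257/51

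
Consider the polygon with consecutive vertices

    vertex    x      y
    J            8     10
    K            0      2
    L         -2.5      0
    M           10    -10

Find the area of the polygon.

Apply Gauss's area formula: 2A = Σ (x_i·y_{i+1} − x_{i+1}·y_i), indices taken mod 4.
Σ = (16) + (5) + (25) + (180) = 226
Area = |Σ|/2 = 113.

113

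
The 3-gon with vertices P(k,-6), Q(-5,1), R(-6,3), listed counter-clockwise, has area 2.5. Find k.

Write out the shoelace sum; only the two edges meeting at P involve k:
2·Area = [((-6)·(-6) − k·3) + (k·1 − (-5)·(-6))] + -9
       = -2·k + -3 = 5
⇒ k = -4.

-4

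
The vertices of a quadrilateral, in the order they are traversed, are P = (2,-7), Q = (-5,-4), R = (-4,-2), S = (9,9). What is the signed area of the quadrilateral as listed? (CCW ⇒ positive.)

Apply the shoelace formula: 2A = Σ (x_i·y_{i+1} − x_{i+1}·y_i), indices taken mod 4.
P→Q: (2)(-4) − (-5)(-7) = -43
Q→R: (-5)(-2) − (-4)(-4) = -6
R→S: (-4)(9) − (9)(-2) = -18
S→P: (9)(-7) − (2)(9) = -81
Σ = -148
Signed area = Σ/2 = -74 (negative ⇒ clockwise traversal).

-74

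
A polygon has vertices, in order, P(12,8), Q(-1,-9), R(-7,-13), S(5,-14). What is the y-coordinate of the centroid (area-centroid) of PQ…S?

-1483/221

Apply the surveyor's formula. First the cross-terms c_i = x_i·y_{i+1} − x_{i+1}·y_i:
  -100, -50, 163, 208  ⇒  2A = 221, A = 110.5.
Then Σ (y_i + y_{i+1})·c_i = -4449, so ȳ = -4449 / (6·110.5) = -1483/221.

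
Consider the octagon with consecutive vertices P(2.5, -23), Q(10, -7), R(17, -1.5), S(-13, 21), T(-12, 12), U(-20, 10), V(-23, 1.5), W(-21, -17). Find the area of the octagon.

Apply the shoelace (surveyor's) formula: 2A = Σ (x_i·y_{i+1} − x_{i+1}·y_i), indices taken mod 8.
P→Q: (2.5)(-7) − (10)(-23) = 212.5
Q→R: (10)(-1.5) − (17)(-7) = 104
R→S: (17)(21) − (-13)(-1.5) = 337.5
S→T: (-13)(12) − (-12)(21) = 96
T→U: (-12)(10) − (-20)(12) = 120
U→V: (-20)(1.5) − (-23)(10) = 200
V→W: (-23)(-17) − (-21)(1.5) = 422.5
W→P: (-21)(-23) − (2.5)(-17) = 525.5
Σ = 2018
Area = |Σ|/2 = 1009.

1009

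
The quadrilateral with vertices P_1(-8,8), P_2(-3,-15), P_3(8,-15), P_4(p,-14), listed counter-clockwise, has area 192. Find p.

The doubled signed area Σ (x_i y_{i+1} − x_{i+1} y_i) is linear in p.
With p=0 it equals 85; the coefficient of p is 23 (from the two edges through P_4).
So 23·p + 85 = 2·192 = 384 ⇒ p = 13.

13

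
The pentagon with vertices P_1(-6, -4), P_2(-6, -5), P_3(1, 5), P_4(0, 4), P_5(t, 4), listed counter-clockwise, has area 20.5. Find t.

The doubled signed area Σ (x_i y_{i+1} − x_{i+1} y_i) is linear in t.
With t=0 it equals 9; the coefficient of t is -8 (from the two edges through P_5).
So -8·t + 9 = 2·20.5 = 41 ⇒ t = -4.

-4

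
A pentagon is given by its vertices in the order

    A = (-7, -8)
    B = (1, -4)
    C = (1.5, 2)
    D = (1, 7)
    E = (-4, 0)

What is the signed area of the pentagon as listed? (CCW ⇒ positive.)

56.25

A→B: (-7)(-4) − (1)(-8) = 36
B→C: (1)(2) − (1.5)(-4) = 8
C→D: (1.5)(7) − (1)(2) = 8.5
D→E: (1)(0) − (-4)(7) = 28
E→A: (-4)(-8) − (-7)(0) = 32
Σ = 112.5
Signed area = Σ/2 = 56.25 (positive ⇒ counter-clockwise traversal).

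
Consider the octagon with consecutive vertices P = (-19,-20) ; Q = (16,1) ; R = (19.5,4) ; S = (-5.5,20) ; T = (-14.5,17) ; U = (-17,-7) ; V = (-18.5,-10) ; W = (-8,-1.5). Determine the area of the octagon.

P→Q: (-19)(1) − (16)(-20) = 301
Q→R: (16)(4) − (19.5)(1) = 44.5
R→S: (19.5)(20) − (-5.5)(4) = 412
S→T: (-5.5)(17) − (-14.5)(20) = 196.5
T→U: (-14.5)(-7) − (-17)(17) = 390.5
U→V: (-17)(-10) − (-18.5)(-7) = 40.5
V→W: (-18.5)(-1.5) − (-8)(-10) = -52.25
W→P: (-8)(-20) − (-19)(-1.5) = 131.5
Σ = 1464.25
Area = |Σ|/2 = 732.125.

732.125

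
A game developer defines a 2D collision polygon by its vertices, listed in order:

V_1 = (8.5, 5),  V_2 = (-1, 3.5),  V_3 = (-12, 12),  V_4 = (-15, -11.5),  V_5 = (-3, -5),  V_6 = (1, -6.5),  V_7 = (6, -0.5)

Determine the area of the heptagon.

260.25

Cross-terms: 34.75, 30, 318, 40.5, 24.5, 38.5, 34.25  ⇒  Σ = 520.5
Area = |Σ|/2 = 260.25.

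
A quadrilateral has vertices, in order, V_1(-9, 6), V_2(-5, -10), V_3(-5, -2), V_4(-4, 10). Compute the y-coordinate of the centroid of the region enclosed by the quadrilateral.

74/33

Apply Gauss's area formula. First the cross-terms c_i = x_i·y_{i+1} − x_{i+1}·y_i:
  120, -40, -58, 66  ⇒  2A = 88, A = 44.
Then Σ (y_i + y_{i+1})·c_i = 592, so ȳ = 592 / (6·44) = 74/33.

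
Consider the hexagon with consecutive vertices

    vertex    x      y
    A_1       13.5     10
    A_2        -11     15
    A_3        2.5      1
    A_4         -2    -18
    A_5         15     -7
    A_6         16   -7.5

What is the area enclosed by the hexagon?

382.875

A_1→A_2: (13.5)(15) − (-11)(10) = 312.5
A_2→A_3: (-11)(1) − (2.5)(15) = -48.5
A_3→A_4: (2.5)(-18) − (-2)(1) = -43
A_4→A_5: (-2)(-7) − (15)(-18) = 284
A_5→A_6: (15)(-7.5) − (16)(-7) = -0.5
A_6→A_1: (16)(10) − (13.5)(-7.5) = 261.25
Σ = 765.75
Area = |Σ|/2 = 382.875.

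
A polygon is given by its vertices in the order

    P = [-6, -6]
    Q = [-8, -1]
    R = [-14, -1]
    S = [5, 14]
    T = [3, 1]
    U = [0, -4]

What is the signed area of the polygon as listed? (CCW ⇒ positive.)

-156

Apply the surveyor's formula: 2A = Σ (x_i·y_{i+1} − x_{i+1}·y_i), indices taken mod 6.
Σ = (-42) + (-6) + (-191) + (-37) + (-12) + (-24) = -312
Signed area = Σ/2 = -156 (negative ⇒ clockwise traversal).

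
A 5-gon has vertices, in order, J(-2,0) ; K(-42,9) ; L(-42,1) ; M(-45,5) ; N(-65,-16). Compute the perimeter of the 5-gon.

|JK| = √((-40)² + (9)²) = √1681 = 41
|KL| = √((0)² + (-8)²) = √64 = 8
|LM| = √((-3)² + (4)²) = √25 = 5
|MN| = √((-20)² + (-21)²) = √841 = 29
|NJ| = √((63)² + (16)²) = √4225 = 65
Perimeter = 41 + 8 + 5 + 29 + 65 = 148.

148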